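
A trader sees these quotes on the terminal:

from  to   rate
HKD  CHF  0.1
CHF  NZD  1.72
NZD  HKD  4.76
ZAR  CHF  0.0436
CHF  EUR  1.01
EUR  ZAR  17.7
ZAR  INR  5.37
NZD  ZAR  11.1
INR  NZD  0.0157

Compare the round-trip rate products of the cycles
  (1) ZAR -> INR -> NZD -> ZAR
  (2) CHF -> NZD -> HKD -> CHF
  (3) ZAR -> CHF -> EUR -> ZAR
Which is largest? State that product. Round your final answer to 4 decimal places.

(1) 5.37 × 0.0157 × 11.1 = 0.93583
(2) 1.72 × 4.76 × 0.1 = 0.81872
(3) 0.0436 × 1.01 × 17.7 = 0.77944
Highest is cycle (1) at 0.9358 (≤1, no arbitrage).

0.9358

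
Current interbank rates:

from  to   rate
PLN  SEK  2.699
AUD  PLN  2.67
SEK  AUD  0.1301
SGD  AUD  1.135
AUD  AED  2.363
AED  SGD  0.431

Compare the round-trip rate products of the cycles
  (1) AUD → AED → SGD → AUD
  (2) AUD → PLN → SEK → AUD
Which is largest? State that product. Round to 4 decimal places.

(1) 2.363 × 0.431 × 1.135 = 1.15594
(2) 2.67 × 2.699 × 0.1301 = 0.93754
Highest is cycle (1) at 1.1559 (>1, arbitrage).

1.1559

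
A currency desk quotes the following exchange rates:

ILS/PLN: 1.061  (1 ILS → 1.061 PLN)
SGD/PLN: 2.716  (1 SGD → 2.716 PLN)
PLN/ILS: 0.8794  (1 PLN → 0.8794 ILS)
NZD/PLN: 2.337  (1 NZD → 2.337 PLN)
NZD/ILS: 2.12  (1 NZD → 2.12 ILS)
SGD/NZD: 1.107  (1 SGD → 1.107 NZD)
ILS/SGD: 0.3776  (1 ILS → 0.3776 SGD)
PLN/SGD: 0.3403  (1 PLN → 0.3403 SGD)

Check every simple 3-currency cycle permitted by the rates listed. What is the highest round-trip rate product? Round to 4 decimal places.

PLN→ILS→SGD→PLN: 0.8794 × 0.3776 × 2.716 = 0.90188
NZD→ILS→SGD→NZD: 2.12 × 0.3776 × 1.107 = 0.88617
PLN→SGD→NZD→PLN: 0.3403 × 1.107 × 2.337 = 0.88038
Maximum is PLN→ILS→SGD→PLN at 0.9019; no arbitrage — every cycle loses value.

0.9019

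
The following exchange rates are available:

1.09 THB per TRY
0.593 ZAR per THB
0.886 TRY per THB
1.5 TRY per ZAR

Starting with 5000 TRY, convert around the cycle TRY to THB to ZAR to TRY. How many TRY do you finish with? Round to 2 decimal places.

5000 TRY × 1.09 = 5450 THB
5450 THB × 0.593 = 3231.85 ZAR
3231.85 ZAR × 1.5 = 4847.775 TRY

4847.78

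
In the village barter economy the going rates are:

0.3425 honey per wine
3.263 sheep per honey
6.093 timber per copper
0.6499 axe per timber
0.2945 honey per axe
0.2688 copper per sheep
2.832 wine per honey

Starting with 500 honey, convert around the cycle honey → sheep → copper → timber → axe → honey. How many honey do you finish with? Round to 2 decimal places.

511.42

500 honey × 3.263 = 1631.5 sheep
1631.5 sheep × 0.2688 = 438.5472 copper
438.5472 copper × 6.093 = 2672.0680896 timber
2672.0680896 timber × 0.6499 = 1736.57705143104 axe
1736.57705143104 axe × 0.2945 = 511.42194164644128 honey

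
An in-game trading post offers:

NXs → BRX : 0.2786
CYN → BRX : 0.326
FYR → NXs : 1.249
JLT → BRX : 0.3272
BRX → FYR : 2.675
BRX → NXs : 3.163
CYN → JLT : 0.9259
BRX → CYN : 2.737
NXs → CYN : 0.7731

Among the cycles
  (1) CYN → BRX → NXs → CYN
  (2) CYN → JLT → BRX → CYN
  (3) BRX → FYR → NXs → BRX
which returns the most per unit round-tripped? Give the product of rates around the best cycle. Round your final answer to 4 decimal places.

(1) 0.326 × 3.163 × 0.7731 = 0.79717
(2) 0.9259 × 0.3272 × 2.737 = 0.82919
(3) 2.675 × 1.249 × 0.2786 = 0.93082
Highest is cycle (3) at 0.9308 (≤1, no arbitrage).

0.9308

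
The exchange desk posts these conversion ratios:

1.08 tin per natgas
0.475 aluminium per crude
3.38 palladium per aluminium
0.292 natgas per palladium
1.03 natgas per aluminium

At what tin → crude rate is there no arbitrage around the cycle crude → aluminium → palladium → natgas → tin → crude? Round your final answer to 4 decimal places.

Known legs of the cycle: 0.475 × 3.38 × 0.292 × 1.08 = 0.50631048
For no arbitrage the full-cycle product must be 1, so the missing rate is 1 / 0.50631048 ≈ 1.975073.

1.9751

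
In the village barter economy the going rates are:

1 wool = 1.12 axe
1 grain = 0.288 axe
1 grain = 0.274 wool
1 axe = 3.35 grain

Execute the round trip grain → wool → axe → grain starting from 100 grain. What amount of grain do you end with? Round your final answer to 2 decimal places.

100 grain × 0.274 = 27.4 wool
27.4 wool × 1.12 = 30.688 axe
30.688 axe × 3.35 = 102.8048 grain

102.80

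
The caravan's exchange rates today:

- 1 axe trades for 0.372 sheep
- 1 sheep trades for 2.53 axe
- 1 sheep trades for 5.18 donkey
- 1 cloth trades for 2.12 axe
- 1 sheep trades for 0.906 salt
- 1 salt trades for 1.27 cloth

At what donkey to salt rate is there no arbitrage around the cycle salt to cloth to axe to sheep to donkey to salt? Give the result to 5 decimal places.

0.19275

Known legs of the cycle: 1.27 × 2.12 × 0.372 × 5.18 = 5.188147104
For no arbitrage the full-cycle product must be 1, so the missing rate is 1 / 5.188147104 ≈ 0.1927470.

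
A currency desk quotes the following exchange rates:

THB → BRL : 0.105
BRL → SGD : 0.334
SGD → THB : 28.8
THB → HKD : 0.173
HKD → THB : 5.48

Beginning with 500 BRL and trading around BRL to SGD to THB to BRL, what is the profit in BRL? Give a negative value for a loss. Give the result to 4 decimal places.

5.0080

500 BRL × 0.334 = 167 SGD
167 SGD × 28.8 = 4809.6 THB
4809.6 THB × 0.105 = 505.008 BRL
Net change: 505.008 − 500 = 5.008 BRL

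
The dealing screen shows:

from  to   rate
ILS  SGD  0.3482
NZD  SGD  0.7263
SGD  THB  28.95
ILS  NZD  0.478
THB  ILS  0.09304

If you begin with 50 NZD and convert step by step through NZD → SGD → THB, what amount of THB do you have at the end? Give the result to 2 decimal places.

50 NZD × 0.7263 = 36.315 SGD
36.315 SGD × 28.95 = 1051.31925 THB

1051.32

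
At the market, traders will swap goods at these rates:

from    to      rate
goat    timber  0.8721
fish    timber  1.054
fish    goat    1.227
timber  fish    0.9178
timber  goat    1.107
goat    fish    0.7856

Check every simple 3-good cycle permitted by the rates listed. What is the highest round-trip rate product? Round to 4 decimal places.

timber→fish→goat→timber: 0.9178 × 1.227 × 0.8721 = 0.98211
timber→goat→fish→timber: 1.107 × 0.7856 × 1.054 = 0.91662
Maximum is timber→fish→goat→timber at 0.9821; no arbitrage — every cycle loses value.

0.9821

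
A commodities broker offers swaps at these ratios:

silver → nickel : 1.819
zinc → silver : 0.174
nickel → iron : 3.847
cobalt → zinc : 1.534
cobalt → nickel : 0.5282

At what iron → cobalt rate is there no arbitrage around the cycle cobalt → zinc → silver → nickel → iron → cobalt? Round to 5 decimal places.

0.53539

Known legs of the cycle: 1.534 × 0.174 × 1.819 × 3.847 = 1.867796224788
For no arbitrage the full-cycle product must be 1, so the missing rate is 1 / 1.867796224788 ≈ 0.5353903.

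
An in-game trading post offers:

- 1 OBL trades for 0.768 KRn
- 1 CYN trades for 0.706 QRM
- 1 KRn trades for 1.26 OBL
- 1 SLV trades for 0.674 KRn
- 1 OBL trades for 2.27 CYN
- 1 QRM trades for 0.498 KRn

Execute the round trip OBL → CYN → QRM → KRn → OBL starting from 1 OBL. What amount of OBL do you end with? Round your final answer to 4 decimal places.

1 OBL × 2.27 = 2.27 CYN
2.27 CYN × 0.706 = 1.60262 QRM
1.60262 QRM × 0.498 = 0.79810476 KRn
0.79810476 KRn × 1.26 = 1.0056119976 OBL

1.0056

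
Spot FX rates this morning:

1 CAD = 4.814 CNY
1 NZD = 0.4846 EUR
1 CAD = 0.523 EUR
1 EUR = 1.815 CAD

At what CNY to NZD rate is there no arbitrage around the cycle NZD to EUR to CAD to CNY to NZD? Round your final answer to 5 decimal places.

0.23617

Known legs of the cycle: 0.4846 × 1.815 × 4.814 = 4.234148886
For no arbitrage the full-cycle product must be 1, so the missing rate is 1 / 4.234148886 ≈ 0.2361750.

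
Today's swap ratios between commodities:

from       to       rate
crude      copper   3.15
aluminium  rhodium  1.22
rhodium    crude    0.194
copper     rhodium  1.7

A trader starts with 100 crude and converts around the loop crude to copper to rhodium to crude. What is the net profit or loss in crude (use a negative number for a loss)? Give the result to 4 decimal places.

100 crude × 3.15 = 315 copper
315 copper × 1.7 = 535.5 rhodium
535.5 rhodium × 0.194 = 103.887 crude
Net change: 103.887 − 100 = 3.887 crude

3.8870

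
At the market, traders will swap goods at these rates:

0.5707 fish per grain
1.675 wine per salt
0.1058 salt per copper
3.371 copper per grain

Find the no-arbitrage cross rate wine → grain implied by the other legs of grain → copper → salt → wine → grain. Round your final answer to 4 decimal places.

1.6739

Known legs of the cycle: 3.371 × 0.1058 × 1.675 = 0.597391765
For no arbitrage the full-cycle product must be 1, so the missing rate is 1 / 0.597391765 ≈ 1.673943.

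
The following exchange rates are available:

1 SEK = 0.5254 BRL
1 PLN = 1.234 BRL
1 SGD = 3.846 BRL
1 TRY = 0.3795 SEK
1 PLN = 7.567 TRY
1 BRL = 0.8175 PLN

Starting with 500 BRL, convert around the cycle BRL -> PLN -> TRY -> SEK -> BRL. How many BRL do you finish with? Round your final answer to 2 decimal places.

616.71

500 BRL × 0.8175 = 408.75 PLN
408.75 PLN × 7.567 = 3093.01125 TRY
3093.01125 TRY × 0.3795 = 1173.797769375 SEK
1173.797769375 SEK × 0.5254 = 616.713348029625 BRL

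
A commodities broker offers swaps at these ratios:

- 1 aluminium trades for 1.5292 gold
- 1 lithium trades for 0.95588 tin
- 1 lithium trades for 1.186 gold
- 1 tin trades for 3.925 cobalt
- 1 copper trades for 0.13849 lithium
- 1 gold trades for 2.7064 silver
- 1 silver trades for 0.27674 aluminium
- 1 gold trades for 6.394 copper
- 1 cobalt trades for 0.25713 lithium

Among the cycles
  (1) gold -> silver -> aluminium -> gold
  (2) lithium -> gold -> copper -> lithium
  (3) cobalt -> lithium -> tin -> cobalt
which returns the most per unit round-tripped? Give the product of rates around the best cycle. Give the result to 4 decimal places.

1.1453

(1) 2.7064 × 0.27674 × 1.5292 = 1.14532
(2) 1.186 × 6.394 × 0.13849 = 1.05021
(3) 0.25713 × 0.95588 × 3.925 = 0.96471
Highest is cycle (1) at 1.1453 (>1, arbitrage).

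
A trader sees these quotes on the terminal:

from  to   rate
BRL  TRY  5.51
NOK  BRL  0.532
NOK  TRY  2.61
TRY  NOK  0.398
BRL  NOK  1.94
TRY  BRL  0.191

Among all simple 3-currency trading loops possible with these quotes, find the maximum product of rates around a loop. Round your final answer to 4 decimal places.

TRY→NOK→BRL→TRY: 0.398 × 0.532 × 5.51 = 1.16667
TRY→BRL→NOK→TRY: 0.191 × 1.94 × 2.61 = 0.96711
Maximum is TRY→NOK→BRL→TRY at 1.1667; arbitrage exists.

1.1667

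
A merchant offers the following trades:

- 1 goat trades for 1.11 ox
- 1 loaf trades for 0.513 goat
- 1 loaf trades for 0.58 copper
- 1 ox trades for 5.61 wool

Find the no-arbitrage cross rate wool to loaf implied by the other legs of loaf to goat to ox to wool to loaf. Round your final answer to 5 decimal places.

0.31304

Known legs of the cycle: 0.513 × 1.11 × 5.61 = 3.1945023
For no arbitrage the full-cycle product must be 1, so the missing rate is 1 / 3.1945023 ≈ 0.3130378.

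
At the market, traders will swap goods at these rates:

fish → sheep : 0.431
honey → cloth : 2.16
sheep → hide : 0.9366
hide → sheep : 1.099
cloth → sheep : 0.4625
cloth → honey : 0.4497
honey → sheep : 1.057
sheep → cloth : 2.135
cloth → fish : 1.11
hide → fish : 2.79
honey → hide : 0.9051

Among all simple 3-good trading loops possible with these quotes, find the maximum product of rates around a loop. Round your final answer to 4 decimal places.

sheep→hide→fish→sheep: 0.9366 × 2.79 × 0.431 = 1.12625
sheep→cloth→fish→sheep: 2.135 × 1.11 × 0.431 = 1.02141
sheep→cloth→honey→sheep: 2.135 × 0.4497 × 1.057 = 1.01484
Maximum is sheep→hide→fish→sheep at 1.1263; arbitrage exists.

1.1263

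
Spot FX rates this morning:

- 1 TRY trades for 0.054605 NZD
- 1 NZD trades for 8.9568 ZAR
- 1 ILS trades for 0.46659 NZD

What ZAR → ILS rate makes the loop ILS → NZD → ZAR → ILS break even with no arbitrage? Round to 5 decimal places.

Known legs of the cycle: 0.46659 × 8.9568 = 4.179153312
For no arbitrage the full-cycle product must be 1, so the missing rate is 1 / 4.179153312 ≈ 0.2392829.

0.23928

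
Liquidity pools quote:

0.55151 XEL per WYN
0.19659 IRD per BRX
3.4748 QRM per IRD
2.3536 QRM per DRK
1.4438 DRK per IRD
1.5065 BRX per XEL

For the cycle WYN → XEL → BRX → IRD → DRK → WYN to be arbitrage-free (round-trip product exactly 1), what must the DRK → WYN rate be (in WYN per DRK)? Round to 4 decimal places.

Known legs of the cycle: 0.55151 × 1.5065 × 0.19659 × 1.4438 = 0.23582562149592123
For no arbitrage the full-cycle product must be 1, so the missing rate is 1 / 0.23582562149592123 ≈ 4.240421.

4.2404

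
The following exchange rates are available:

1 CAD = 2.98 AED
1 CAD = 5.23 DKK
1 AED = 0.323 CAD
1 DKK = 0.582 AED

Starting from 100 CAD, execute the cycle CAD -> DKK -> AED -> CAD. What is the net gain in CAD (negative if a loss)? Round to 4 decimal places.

-1.6833

100 CAD × 5.23 = 523 DKK
523 DKK × 0.582 = 304.386 AED
304.386 AED × 0.323 = 98.316678 CAD
Net change: 98.316678 − 100 = -1.683322 CAD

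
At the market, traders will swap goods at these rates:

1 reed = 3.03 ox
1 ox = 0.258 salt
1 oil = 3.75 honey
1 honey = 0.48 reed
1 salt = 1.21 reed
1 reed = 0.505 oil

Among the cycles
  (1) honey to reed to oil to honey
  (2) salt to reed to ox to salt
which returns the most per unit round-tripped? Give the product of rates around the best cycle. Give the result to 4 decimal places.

0.9459

(1) 0.48 × 0.505 × 3.75 = 0.90900
(2) 1.21 × 3.03 × 0.258 = 0.94591
Highest is cycle (2) at 0.9459 (≤1, no arbitrage).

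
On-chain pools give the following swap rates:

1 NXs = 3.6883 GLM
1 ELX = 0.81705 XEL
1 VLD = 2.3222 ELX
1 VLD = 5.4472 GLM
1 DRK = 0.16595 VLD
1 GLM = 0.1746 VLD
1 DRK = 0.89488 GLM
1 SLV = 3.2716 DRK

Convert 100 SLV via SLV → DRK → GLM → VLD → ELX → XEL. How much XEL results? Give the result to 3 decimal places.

100 SLV × 3.2716 = 327.16 DRK
327.16 DRK × 0.89488 = 292.7689408 GLM
292.7689408 GLM × 0.1746 = 51.11745706368 VLD
51.11745706368 VLD × 2.3222 = 118.704958793277696 ELX
118.704958793277696 ELX × 0.81705 = 96.9878865820475415168 XEL

96.988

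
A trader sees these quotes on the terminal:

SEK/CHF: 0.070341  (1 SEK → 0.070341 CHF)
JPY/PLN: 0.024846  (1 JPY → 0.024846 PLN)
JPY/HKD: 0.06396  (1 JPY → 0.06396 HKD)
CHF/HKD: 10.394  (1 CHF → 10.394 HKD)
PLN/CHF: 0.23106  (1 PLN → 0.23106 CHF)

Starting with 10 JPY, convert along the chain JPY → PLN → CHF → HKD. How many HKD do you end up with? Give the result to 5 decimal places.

10 JPY × 0.024846 = 0.24846 PLN
0.24846 PLN × 0.23106 = 0.0574091676 CHF
0.0574091676 CHF × 10.394 = 0.5967108880344 HKD

0.59671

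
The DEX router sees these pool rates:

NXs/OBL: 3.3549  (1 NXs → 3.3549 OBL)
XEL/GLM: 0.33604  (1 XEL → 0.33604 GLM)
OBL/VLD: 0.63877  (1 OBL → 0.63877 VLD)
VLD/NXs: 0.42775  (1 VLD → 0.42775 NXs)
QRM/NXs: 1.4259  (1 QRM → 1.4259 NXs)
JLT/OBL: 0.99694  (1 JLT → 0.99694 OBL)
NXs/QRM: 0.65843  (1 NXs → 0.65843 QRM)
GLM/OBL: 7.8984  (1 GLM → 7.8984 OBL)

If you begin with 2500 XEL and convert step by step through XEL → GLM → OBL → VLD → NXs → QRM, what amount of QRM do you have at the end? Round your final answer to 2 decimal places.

1193.75

2500 XEL × 0.33604 = 840.1 GLM
840.1 GLM × 7.8984 = 6635.44584 OBL
6635.44584 OBL × 0.63877 = 4238.5237392168 VLD
4238.5237392168 VLD × 0.42775 = 1813.0285294499862 NXs
1813.0285294499862 NXs × 0.65843 = 1193.752374645754413666 QRM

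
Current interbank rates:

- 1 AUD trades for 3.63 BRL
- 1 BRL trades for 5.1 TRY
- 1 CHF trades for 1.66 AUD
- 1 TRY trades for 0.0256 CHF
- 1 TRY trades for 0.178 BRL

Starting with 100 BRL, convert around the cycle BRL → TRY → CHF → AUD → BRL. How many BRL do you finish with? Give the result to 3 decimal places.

100 BRL × 5.1 = 510 TRY
510 TRY × 0.0256 = 13.056 CHF
13.056 CHF × 1.66 = 21.67296 AUD
21.67296 AUD × 3.63 = 78.6728448 BRL

78.673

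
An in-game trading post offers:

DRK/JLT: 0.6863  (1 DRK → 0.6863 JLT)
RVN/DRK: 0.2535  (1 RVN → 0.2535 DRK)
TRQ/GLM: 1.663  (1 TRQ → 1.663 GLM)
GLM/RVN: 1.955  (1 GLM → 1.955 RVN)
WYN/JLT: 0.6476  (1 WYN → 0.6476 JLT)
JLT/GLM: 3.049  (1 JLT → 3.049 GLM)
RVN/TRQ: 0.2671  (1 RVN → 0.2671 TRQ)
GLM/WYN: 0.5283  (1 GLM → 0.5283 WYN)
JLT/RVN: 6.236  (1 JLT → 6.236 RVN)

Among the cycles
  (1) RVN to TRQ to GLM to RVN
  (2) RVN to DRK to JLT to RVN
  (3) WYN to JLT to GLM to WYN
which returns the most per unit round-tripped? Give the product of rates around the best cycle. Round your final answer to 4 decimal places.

1.0849

(1) 0.2671 × 1.663 × 1.955 = 0.86839
(2) 0.2535 × 0.6863 × 6.236 = 1.08492
(3) 0.6476 × 3.049 × 0.5283 = 1.04315
Highest is cycle (2) at 1.0849 (>1, arbitrage).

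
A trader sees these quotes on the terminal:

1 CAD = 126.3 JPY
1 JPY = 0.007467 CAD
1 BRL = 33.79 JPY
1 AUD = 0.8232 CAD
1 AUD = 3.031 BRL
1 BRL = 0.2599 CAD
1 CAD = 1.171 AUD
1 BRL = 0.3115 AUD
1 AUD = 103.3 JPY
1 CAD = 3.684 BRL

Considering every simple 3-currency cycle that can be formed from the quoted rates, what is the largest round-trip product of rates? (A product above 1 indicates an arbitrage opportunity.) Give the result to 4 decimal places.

0.9447

BRL→AUD→CAD→BRL: 0.3115 × 0.8232 × 3.684 = 0.94468
JPY→CAD→BRL→JPY: 0.007467 × 3.684 × 33.79 = 0.92951
BRL→CAD→AUD→BRL: 0.2599 × 1.171 × 3.031 = 0.92246
JPY→CAD→AUD→JPY: 0.007467 × 1.171 × 103.3 = 0.90324
Maximum is BRL→AUD→CAD→BRL at 0.9447; no arbitrage — every cycle loses value.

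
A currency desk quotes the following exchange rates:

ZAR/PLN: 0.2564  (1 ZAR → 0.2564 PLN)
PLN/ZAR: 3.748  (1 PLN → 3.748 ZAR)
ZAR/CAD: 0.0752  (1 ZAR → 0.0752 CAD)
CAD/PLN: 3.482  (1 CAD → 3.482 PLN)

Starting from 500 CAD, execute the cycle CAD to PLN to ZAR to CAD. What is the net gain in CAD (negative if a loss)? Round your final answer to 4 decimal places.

500 CAD × 3.482 = 1741 PLN
1741 PLN × 3.748 = 6525.268 ZAR
6525.268 ZAR × 0.0752 = 490.7001536 CAD
Net change: 490.7001536 − 500 = -9.2998464 CAD

-9.2998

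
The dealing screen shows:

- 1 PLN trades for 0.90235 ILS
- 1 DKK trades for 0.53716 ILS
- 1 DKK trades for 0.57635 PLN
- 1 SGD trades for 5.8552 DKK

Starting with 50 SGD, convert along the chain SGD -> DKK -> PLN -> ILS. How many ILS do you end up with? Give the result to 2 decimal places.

152.26

50 SGD × 5.8552 = 292.76 DKK
292.76 DKK × 0.57635 = 168.732226 PLN
168.732226 PLN × 0.90235 = 152.2555241311 ILS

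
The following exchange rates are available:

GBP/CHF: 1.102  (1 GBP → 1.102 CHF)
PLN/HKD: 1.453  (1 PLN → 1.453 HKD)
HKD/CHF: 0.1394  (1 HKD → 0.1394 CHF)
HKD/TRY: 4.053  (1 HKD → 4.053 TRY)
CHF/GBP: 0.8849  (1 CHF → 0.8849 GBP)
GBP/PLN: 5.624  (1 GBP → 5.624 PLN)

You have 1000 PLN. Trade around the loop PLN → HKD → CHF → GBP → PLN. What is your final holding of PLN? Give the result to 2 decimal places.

1000 PLN × 1.453 = 1453 HKD
1453 HKD × 0.1394 = 202.5482 CHF
202.5482 CHF × 0.8849 = 179.23490218 GBP
179.23490218 GBP × 5.624 = 1008.01708986032 PLN

1008.02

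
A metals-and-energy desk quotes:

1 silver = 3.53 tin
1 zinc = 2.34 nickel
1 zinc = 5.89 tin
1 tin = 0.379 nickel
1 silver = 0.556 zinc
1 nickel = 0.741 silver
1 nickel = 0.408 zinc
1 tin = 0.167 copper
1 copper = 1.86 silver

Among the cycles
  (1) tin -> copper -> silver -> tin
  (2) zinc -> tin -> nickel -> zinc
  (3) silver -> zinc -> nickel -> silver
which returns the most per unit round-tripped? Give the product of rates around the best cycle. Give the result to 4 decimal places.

1.0965

(1) 0.167 × 1.86 × 3.53 = 1.09649
(2) 5.89 × 0.379 × 0.408 = 0.91078
(3) 0.556 × 2.34 × 0.741 = 0.96407
Highest is cycle (1) at 1.0965 (>1, arbitrage).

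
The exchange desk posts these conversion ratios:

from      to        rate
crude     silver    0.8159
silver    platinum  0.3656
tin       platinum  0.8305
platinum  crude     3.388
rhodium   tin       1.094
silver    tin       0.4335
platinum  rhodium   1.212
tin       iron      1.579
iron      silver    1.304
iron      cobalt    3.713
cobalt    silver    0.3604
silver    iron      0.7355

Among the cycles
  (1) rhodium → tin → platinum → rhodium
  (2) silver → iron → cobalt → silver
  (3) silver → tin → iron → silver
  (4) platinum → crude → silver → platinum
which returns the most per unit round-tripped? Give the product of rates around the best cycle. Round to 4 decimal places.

1.1012

(1) 1.094 × 0.8305 × 1.212 = 1.10118
(2) 0.7355 × 3.713 × 0.3604 = 0.98422
(3) 0.4335 × 1.579 × 1.304 = 0.89258
(4) 3.388 × 0.8159 × 0.3656 = 1.01062
Highest is cycle (1) at 1.1012 (>1, arbitrage).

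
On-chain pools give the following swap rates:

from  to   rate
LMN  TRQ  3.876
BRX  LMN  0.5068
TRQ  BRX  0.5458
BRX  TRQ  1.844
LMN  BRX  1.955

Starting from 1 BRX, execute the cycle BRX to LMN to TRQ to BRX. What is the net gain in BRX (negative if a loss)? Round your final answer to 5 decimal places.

0.07215

1 BRX × 0.5068 = 0.5068 LMN
0.5068 LMN × 3.876 = 1.9643568 TRQ
1.9643568 TRQ × 0.5458 = 1.07214594144 BRX
Net change: 1.07214594144 − 1 = 0.07214594144 BRX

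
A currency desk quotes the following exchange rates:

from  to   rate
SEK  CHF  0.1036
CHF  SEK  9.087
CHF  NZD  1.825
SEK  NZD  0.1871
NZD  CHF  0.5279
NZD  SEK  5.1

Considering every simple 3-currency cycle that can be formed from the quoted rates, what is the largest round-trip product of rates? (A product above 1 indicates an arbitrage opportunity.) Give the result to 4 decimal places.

SEK→CHF→NZD→SEK: 0.1036 × 1.825 × 5.1 = 0.96426
SEK→NZD→CHF→SEK: 0.1871 × 0.5279 × 9.087 = 0.89752
Maximum is SEK→CHF→NZD→SEK at 0.9643; no arbitrage — every cycle loses value.

0.9643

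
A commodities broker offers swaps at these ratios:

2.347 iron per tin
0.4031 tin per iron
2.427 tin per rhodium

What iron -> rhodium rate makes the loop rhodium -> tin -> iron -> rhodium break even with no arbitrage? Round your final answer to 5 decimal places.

Known legs of the cycle: 2.427 × 2.347 = 5.696169
For no arbitrage the full-cycle product must be 1, so the missing rate is 1 / 5.696169 ≈ 0.1755566.

0.17556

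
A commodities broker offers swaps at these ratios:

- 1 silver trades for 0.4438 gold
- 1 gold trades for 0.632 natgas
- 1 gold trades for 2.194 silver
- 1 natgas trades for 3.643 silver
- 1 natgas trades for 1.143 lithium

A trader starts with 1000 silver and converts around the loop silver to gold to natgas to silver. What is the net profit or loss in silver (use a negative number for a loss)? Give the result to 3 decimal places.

1000 silver × 0.4438 = 443.8 gold
443.8 gold × 0.632 = 280.4816 natgas
280.4816 natgas × 3.643 = 1021.7944688 silver
Net change: 1021.7944688 − 1000 = 21.7944688 silver

21.794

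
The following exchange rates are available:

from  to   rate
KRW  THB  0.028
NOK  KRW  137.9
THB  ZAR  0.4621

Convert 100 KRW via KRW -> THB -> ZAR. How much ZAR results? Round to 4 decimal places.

1.2939

100 KRW × 0.028 = 2.8 THB
2.8 THB × 0.4621 = 1.29388 ZAR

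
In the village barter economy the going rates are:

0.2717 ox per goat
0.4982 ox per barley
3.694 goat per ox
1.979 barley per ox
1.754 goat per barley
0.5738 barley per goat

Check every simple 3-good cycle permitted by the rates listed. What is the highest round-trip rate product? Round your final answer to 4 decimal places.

1.0560

goat→barley→ox→goat: 0.5738 × 0.4982 × 3.694 = 1.05599
goat→ox→barley→goat: 0.2717 × 1.979 × 1.754 = 0.94312
Maximum is goat→barley→ox→goat at 1.0560; arbitrage exists.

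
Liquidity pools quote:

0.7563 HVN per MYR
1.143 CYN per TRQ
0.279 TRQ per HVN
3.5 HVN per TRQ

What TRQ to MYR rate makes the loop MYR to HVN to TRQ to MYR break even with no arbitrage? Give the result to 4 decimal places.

4.7392

Known legs of the cycle: 0.7563 × 0.279 = 0.2110077
For no arbitrage the full-cycle product must be 1, so the missing rate is 1 / 0.2110077 ≈ 4.739164.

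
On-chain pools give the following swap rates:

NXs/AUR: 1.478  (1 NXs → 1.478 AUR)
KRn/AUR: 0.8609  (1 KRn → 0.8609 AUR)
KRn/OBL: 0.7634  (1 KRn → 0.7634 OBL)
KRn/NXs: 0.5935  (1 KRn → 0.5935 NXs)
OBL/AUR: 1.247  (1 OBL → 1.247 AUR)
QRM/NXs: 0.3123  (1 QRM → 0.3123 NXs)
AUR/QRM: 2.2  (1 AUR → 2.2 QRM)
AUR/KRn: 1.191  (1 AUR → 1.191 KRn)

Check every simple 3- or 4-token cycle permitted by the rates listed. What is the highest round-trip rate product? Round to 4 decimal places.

KRn→OBL→AUR→KRn: 0.7634 × 1.247 × 1.191 = 1.13378
KRn→NXs→AUR→KRn: 0.5935 × 1.478 × 1.191 = 1.04474
AUR→QRM→NXs→AUR: 2.2 × 0.3123 × 1.478 = 1.01547
Maximum is KRn→OBL→AUR→KRn at 1.1338; arbitrage exists.

1.1338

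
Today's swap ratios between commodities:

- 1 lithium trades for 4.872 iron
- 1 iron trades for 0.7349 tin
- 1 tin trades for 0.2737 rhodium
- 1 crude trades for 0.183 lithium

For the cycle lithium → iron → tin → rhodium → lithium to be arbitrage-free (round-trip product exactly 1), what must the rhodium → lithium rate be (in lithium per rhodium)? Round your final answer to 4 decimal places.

1.0204

Known legs of the cycle: 4.872 × 0.7349 × 0.2737 = 0.97996445736
For no arbitrage the full-cycle product must be 1, so the missing rate is 1 / 0.97996445736 ≈ 1.020445.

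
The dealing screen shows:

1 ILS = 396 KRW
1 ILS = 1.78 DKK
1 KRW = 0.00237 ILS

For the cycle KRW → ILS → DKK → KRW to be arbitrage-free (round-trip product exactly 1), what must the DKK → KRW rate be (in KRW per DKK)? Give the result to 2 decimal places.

237.05

Known legs of the cycle: 0.00237 × 1.78 = 0.0042186
For no arbitrage the full-cycle product must be 1, so the missing rate is 1 / 0.0042186 ≈ 237.0455.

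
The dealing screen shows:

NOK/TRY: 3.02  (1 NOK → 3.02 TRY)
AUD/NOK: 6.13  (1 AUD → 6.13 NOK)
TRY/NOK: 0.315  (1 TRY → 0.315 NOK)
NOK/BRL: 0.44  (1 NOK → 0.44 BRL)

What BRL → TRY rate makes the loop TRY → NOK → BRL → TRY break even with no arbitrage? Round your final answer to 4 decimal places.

Known legs of the cycle: 0.315 × 0.44 = 0.1386
For no arbitrage the full-cycle product must be 1, so the missing rate is 1 / 0.1386 ≈ 7.215007.

7.2150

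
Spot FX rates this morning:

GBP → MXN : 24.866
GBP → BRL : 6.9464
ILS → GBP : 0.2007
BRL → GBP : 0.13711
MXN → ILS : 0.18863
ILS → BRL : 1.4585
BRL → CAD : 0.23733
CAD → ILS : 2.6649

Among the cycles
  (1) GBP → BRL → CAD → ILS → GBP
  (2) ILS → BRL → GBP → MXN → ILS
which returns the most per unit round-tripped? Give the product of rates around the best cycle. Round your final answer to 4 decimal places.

(1) 6.9464 × 0.23733 × 2.6649 × 0.2007 = 0.88174
(2) 1.4585 × 0.13711 × 24.866 × 0.18863 = 0.93798
Highest is cycle (2) at 0.9380 (≤1, no arbitrage).

0.9380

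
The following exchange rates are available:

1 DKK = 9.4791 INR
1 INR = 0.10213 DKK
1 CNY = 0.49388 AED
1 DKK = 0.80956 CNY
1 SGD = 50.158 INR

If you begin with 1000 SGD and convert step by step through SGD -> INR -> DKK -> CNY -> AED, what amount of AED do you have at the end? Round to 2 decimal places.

2048.16

1000 SGD × 50.158 = 50158 INR
50158 INR × 0.10213 = 5122.63654 DKK
5122.63654 DKK × 0.80956 = 4147.0816373224 CNY
4147.0816373224 CNY × 0.49388 = 2048.160679040786912 AED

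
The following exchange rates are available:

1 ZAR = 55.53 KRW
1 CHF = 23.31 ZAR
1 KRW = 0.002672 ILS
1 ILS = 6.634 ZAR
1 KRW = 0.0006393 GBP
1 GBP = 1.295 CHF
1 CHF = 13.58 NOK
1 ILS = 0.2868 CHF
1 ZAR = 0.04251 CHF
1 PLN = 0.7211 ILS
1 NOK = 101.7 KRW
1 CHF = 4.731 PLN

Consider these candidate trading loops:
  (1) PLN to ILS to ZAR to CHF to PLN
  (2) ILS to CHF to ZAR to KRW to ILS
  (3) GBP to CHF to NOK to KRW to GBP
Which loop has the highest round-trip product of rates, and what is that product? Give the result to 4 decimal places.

1.1434

(1) 0.7211 × 6.634 × 0.04251 × 4.731 = 0.96209
(2) 0.2868 × 23.31 × 55.53 × 0.002672 = 0.99194
(3) 1.295 × 13.58 × 101.7 × 0.0006393 = 1.14339
Highest is cycle (3) at 1.1434 (>1, arbitrage).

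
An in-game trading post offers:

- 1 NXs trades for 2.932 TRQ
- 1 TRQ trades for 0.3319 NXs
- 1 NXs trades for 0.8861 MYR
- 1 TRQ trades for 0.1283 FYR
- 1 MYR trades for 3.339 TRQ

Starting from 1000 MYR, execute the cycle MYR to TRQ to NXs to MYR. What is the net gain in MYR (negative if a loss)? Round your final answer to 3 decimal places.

1000 MYR × 3.339 = 3339 TRQ
3339 TRQ × 0.3319 = 1108.2141 NXs
1108.2141 NXs × 0.8861 = 981.98851401 MYR
Net change: 981.98851401 − 1000 = -18.01148599 MYR

-18.011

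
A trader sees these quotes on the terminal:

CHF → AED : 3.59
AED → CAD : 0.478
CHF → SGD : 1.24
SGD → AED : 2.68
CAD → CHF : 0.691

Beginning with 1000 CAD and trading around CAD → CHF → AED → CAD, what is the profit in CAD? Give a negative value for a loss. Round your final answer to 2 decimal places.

185.77

1000 CAD × 0.691 = 691 CHF
691 CHF × 3.59 = 2480.69 AED
2480.69 AED × 0.478 = 1185.76982 CAD
Net change: 1185.76982 − 1000 = 185.76982 CAD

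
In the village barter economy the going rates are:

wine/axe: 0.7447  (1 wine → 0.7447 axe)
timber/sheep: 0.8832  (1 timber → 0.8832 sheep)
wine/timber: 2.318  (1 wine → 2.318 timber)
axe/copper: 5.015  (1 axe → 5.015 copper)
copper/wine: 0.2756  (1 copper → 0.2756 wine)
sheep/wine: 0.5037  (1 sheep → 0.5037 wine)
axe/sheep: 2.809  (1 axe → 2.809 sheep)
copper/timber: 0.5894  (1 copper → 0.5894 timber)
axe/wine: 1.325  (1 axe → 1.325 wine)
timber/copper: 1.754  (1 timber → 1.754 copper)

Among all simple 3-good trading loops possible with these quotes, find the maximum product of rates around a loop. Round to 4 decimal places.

1.1205

copper→wine→timber→copper: 0.2756 × 2.318 × 1.754 = 1.12053
sheep→wine→axe→sheep: 0.5037 × 0.7447 × 2.809 = 1.05367
sheep→wine→timber→sheep: 0.5037 × 2.318 × 0.8832 = 1.03120
copper→wine→axe→copper: 0.2756 × 0.7447 × 5.015 = 1.02928
Maximum is copper→wine→timber→copper at 1.1205; arbitrage exists.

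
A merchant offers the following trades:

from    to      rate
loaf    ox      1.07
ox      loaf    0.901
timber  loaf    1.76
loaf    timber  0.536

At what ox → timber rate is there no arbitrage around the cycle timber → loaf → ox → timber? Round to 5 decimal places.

0.53101

Known legs of the cycle: 1.76 × 1.07 = 1.8832
For no arbitrage the full-cycle product must be 1, so the missing rate is 1 / 1.8832 ≈ 0.5310110.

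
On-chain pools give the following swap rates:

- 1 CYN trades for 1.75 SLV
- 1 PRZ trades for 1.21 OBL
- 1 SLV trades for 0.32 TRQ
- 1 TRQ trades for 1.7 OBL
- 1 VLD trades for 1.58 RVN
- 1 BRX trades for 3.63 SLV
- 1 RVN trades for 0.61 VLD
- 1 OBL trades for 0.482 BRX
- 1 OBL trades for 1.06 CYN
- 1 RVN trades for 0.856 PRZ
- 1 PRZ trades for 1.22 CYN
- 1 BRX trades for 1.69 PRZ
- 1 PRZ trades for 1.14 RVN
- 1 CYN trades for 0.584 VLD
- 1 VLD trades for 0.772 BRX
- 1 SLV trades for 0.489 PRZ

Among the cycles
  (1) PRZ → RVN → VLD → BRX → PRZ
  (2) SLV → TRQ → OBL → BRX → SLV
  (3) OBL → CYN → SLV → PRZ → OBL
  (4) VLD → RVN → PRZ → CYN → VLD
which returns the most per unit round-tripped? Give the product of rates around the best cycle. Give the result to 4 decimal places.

(1) 1.14 × 0.61 × 0.772 × 1.69 = 0.90727
(2) 0.32 × 1.7 × 0.482 × 3.63 = 0.95182
(3) 1.06 × 1.75 × 0.489 × 1.21 = 1.09758
(4) 1.58 × 0.856 × 1.22 × 0.584 = 0.96361
Highest is cycle (3) at 1.0976 (>1, arbitrage).

1.0976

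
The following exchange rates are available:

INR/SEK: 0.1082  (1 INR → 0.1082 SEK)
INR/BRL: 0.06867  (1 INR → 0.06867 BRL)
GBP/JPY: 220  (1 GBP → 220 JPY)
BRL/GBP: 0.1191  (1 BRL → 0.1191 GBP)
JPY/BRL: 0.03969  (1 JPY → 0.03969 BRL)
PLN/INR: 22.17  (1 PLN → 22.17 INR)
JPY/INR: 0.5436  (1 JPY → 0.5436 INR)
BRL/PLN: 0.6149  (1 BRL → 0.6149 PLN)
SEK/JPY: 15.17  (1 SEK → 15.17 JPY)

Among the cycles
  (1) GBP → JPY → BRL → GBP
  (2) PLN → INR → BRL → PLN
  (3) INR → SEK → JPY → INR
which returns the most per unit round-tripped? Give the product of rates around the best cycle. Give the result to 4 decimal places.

1.0400

(1) 220 × 0.03969 × 0.1191 = 1.03996
(2) 22.17 × 0.06867 × 0.6149 = 0.93613
(3) 0.1082 × 15.17 × 0.5436 = 0.89226
Highest is cycle (1) at 1.0400 (>1, arbitrage).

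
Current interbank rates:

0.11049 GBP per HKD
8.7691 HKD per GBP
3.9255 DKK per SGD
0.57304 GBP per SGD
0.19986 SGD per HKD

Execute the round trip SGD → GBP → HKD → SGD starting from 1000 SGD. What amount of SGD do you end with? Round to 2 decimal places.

1000 SGD × 0.57304 = 573.04 GBP
573.04 GBP × 8.7691 = 5025.045064 HKD
5025.045064 HKD × 0.19986 = 1004.30550649104 SGD

1004.31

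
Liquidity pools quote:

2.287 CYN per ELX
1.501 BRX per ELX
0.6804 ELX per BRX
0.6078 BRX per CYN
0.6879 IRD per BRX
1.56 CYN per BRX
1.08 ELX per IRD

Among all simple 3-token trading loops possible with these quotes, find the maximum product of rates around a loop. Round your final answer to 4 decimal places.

1.1151

IRD→ELX→BRX→IRD: 1.08 × 1.501 × 0.6879 = 1.11514
CYN→BRX→ELX→CYN: 0.6078 × 0.6804 × 2.287 = 0.94578
Maximum is IRD→ELX→BRX→IRD at 1.1151; arbitrage exists.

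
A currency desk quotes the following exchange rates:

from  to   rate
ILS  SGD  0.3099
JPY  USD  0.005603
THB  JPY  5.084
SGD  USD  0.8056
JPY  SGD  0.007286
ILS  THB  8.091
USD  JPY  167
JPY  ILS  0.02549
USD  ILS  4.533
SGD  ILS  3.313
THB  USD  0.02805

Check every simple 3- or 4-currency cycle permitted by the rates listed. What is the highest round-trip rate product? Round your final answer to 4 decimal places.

1.1317

SGD→USD→ILS→SGD: 0.8056 × 4.533 × 0.3099 = 1.13169
SGD→USD→JPY→ILS→SGD: 0.8056 × 167 × 0.02549 × 0.3099 = 1.06274
THB→JPY→ILS→THB: 5.084 × 0.02549 × 8.091 = 1.04852
USD→ILS→THB→JPY→USD: 4.533 × 8.091 × 5.084 × 0.005603 = 1.04475
USD→ILS→THB→USD: 4.533 × 8.091 × 0.02805 = 1.02878
SGD→ILS→THB→JPY→SGD: 3.313 × 8.091 × 5.084 × 0.007286 = 0.99293
SGD→USD→JPY→SGD: 0.8056 × 167 × 0.007286 = 0.98022
USD→JPY→ILS→THB→USD: 167 × 0.02549 × 8.091 × 0.02805 = 0.96610
Maximum is SGD→USD→ILS→SGD at 1.1317; arbitrage exists.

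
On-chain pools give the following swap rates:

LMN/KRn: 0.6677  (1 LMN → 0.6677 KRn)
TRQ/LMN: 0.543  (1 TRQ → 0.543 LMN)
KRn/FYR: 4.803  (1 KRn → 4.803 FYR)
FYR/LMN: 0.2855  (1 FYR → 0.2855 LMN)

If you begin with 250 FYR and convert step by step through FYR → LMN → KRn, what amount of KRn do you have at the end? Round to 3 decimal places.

47.657

250 FYR × 0.2855 = 71.375 LMN
71.375 LMN × 0.6677 = 47.6570875 KRn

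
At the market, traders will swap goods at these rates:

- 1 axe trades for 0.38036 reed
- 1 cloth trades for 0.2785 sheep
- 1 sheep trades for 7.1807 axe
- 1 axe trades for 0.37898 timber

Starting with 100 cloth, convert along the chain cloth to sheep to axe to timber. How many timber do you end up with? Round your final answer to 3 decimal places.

75.789

100 cloth × 0.2785 = 27.85 sheep
27.85 sheep × 7.1807 = 199.982495 axe
199.982495 axe × 0.37898 = 75.7893659551 timber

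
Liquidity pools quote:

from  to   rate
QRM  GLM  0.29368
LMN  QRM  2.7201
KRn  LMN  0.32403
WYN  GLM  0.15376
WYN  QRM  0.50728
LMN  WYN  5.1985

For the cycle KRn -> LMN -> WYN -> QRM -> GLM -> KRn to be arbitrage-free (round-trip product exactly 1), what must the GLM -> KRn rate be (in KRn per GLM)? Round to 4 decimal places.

3.9849

Known legs of the cycle: 0.32403 × 5.1985 × 0.50728 × 0.29368 = 0.250948948785078432
For no arbitrage the full-cycle product must be 1, so the missing rate is 1 / 0.250948948785078432 ≈ 3.984874.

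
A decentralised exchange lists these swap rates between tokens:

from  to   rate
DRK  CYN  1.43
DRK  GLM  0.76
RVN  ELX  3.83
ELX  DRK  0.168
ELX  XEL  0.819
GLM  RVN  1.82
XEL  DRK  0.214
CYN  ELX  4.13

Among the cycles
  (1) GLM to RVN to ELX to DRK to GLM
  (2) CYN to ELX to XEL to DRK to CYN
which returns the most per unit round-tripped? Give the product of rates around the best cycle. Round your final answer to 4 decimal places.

1.0351

(1) 1.82 × 3.83 × 0.168 × 0.76 = 0.89001
(2) 4.13 × 0.819 × 0.214 × 1.43 = 1.03510
Highest is cycle (2) at 1.0351 (>1, arbitrage).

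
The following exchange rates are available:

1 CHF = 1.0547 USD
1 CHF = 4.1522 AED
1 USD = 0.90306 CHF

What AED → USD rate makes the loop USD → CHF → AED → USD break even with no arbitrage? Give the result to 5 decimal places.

Known legs of the cycle: 0.90306 × 4.1522 = 3.749685732
For no arbitrage the full-cycle product must be 1, so the missing rate is 1 / 3.749685732 ≈ 0.2666890.

0.26669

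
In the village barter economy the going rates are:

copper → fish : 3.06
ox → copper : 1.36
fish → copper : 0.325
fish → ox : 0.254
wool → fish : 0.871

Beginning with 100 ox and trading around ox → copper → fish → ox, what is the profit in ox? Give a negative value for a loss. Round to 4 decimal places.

5.7046

100 ox × 1.36 = 136 copper
136 copper × 3.06 = 416.16 fish
416.16 fish × 0.254 = 105.70464 ox
Net change: 105.70464 − 100 = 5.70464 ox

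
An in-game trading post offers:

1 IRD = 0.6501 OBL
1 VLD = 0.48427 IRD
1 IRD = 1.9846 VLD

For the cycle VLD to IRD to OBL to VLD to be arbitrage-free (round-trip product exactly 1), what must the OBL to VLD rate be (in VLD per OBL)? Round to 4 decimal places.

Known legs of the cycle: 0.48427 × 0.6501 = 0.314823927
For no arbitrage the full-cycle product must be 1, so the missing rate is 1 / 0.314823927 ≈ 3.176379.

3.1764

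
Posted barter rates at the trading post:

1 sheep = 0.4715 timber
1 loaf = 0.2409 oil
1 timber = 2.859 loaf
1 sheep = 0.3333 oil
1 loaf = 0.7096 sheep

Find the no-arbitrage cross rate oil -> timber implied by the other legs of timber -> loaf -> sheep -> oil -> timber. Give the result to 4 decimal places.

1.4789

Known legs of the cycle: 2.859 × 0.7096 × 0.3333 = 0.67618117512
For no arbitrage the full-cycle product must be 1, so the missing rate is 1 / 0.67618117512 ≈ 1.478894.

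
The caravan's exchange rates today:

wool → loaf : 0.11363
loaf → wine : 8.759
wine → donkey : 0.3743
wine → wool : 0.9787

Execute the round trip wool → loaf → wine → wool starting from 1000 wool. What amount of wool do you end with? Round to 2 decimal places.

974.09

1000 wool × 0.11363 = 113.63 loaf
113.63 loaf × 8.759 = 995.28517 wine
995.28517 wine × 0.9787 = 974.085595879 wool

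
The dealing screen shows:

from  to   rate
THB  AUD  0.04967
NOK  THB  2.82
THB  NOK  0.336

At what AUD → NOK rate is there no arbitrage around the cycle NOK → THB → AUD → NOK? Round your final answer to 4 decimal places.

Known legs of the cycle: 2.82 × 0.04967 = 0.1400694
For no arbitrage the full-cycle product must be 1, so the missing rate is 1 / 0.1400694 ≈ 7.139318.

7.1393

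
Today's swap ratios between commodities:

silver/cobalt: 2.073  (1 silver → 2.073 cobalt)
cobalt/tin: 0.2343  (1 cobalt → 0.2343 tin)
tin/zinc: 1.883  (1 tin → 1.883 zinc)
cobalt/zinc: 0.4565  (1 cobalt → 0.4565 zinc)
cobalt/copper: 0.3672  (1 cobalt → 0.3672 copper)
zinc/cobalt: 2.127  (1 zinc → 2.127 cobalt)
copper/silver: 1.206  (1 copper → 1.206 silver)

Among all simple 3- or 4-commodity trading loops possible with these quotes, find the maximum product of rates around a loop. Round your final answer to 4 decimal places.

tin→zinc→cobalt→tin: 1.883 × 2.127 × 0.2343 = 0.93840
silver→cobalt→copper→silver: 2.073 × 0.3672 × 1.206 = 0.91801
Maximum is tin→zinc→cobalt→tin at 0.9384; no arbitrage — every cycle loses value.

0.9384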